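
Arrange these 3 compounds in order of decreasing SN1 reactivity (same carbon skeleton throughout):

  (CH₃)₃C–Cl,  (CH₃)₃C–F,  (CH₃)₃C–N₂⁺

(CH₃)₃C–N₂⁺ > (CH₃)₃C–Cl > (CH₃)₃C–F

With the same alkyl group throughout, only the leaving group differentiates the rates.
The more stable X⁻ (or X) is on its own — i.e. the weaker a base it is — the better a leaving group it makes.
(CH₃)₃C–N₂⁺ loses N₂: no meaningful conjugate acid; N₂ departs as an exceptionally stable neutral molecule
(CH₃)₃C–Cl loses Cl⁻: pKₐ(HCl) ≈ -7
(CH₃)₃C–F loses F⁻: pKₐ(HF) ≈ 3.2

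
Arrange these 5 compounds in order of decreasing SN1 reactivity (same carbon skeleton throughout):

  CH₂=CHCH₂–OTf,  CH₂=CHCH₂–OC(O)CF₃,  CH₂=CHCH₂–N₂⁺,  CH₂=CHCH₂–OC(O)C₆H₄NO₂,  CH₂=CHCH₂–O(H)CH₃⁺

CH₂=CHCH₂–N₂⁺ > CH₂=CHCH₂–OTf > CH₂=CHCH₂–O(H)CH₃⁺ > CH₂=CHCH₂–OC(O)CF₃ > CH₂=CHCH₂–OC(O)C₆H₄NO₂

Same R in every case — rank the leaving groups.
Rank by basicity of the departing species: weakest base leaves most easily.
CH₂=CHCH₂–N₂⁺ loses N₂: no meaningful conjugate acid; N₂ departs as an exceptionally stable neutral molecule
CH₂=CHCH₂–OTf loses OTf⁻: pKₐ(CF₃SO₃H (triflic acid)) ≈ -14
CH₂=CHCH₂–O(H)CH₃⁺ loses R'OH: pKₐ(R'OH₂⁺) ≈ -2.4
CH₂=CHCH₂–OC(O)CF₃ loses CF₃COO⁻: pKₐ(CF₃COOH) ≈ 0.2
CH₂=CHCH₂–OC(O)C₆H₄NO₂ loses p-O₂N–C₆H₄–COO⁻: pKₐ(p-nitrobenzoic acid) ≈ 3.4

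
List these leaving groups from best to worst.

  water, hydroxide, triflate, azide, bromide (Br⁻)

triflate > bromide (Br⁻) > water > azide > hydroxide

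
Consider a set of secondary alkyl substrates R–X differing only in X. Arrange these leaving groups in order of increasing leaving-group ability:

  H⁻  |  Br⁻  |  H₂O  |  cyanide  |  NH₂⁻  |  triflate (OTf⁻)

triflate (OTf⁻): pKₐ(CF₃SO₃H (triflic acid)) ≈ -14
Br⁻: pKₐ(HBr) ≈ -9
H₂O: pKₐ(H₃O⁺) ≈ -1.7
cyanide: pKₐ(HCN) ≈ 9.2
H⁻: pKₐ(H₂) ≈ 36
NH₂⁻: pKₐ(NH₃) ≈ 38
Reversing gives the worst-to-best order requested.

NH₂⁻ < H⁻ < cyanide < H₂O < Br⁻ < triflate (OTf⁻)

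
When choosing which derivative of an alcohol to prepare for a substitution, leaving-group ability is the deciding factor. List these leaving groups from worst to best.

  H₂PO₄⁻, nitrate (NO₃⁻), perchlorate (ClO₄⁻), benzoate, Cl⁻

benzoate < H₂PO₄⁻ < nitrate (NO₃⁻) < Cl⁻ < perchlorate (ClO₄⁻)

perchlorate (ClO₄⁻): pKₐ(HClO₄) ≈ -10
Cl⁻: pKₐ(HCl) ≈ -7
nitrate (NO₃⁻): pKₐ(HNO₃) ≈ -1.3
H₂PO₄⁻: pKₐ(H₃PO₄) ≈ 2.1
benzoate: pKₐ(C₆H₅COOH) ≈ 4.2
Reversing gives the worst-to-best order requested.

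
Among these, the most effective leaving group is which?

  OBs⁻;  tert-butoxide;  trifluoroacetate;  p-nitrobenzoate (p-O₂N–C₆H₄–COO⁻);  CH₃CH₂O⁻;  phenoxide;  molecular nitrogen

molecular nitrogen: no meaningful conjugate acid; N₂ departs as an exceptionally stable neutral molecule
OBs⁻: pKₐ(p-BrC₆H₄SO₃H) ≈ -2.8
trifluoroacetate: pKₐ(CF₃COOH) ≈ 0.2
p-nitrobenzoate (p-O₂N–C₆H₄–COO⁻): pKₐ(p-nitrobenzoic acid) ≈ 3.4
phenoxide: pKₐ(C₆H₅OH (phenol)) ≈ 10
CH₃CH₂O⁻: pKₐ(CH₃CH₂OH) ≈ 16
tert-butoxide: pKₐ(t-BuOH) ≈ 18

molecular nitrogen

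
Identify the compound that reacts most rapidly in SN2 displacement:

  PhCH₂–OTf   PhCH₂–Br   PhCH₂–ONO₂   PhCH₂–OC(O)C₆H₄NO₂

PhCH₂–OTf

The skeletons are identical, so relative rate is governed entirely by leaving-group ability.
Rank by basicity of the departing species: weakest base leaves most easily.
PhCH₂–OTf loses OTf⁻: pKₐ(CF₃SO₃H (triflic acid)) ≈ -14
PhCH₂–Br loses Br⁻: pKₐ(HBr) ≈ -9
PhCH₂–ONO₂ loses NO₃⁻: pKₐ(HNO₃) ≈ -1.3
PhCH₂–OC(O)C₆H₄NO₂ loses p-O₂N–C₆H₄–COO⁻: pKₐ(p-nitrobenzoic acid) ≈ 3.4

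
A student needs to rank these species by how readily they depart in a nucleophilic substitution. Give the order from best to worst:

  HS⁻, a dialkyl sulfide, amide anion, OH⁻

A good leaving group is a weak base: the lower the pKₐ of its conjugate acid, the more readily it departs.
a dialkyl sulfide: pKₐ(R'₂SH⁺) ≈ -7 — neutral; leaves from a sulfonium salt (R–SR'₂⁺)
HS⁻: pKₐ(H₂S) ≈ 7
OH⁻: pKₐ(H₂O) ≈ 15.7 — strong base; essentially never leaves without prior activation
amide anion: pKₐ(NH₃) ≈ 38

a dialkyl sulfide > HS⁻ > OH⁻ > amide anion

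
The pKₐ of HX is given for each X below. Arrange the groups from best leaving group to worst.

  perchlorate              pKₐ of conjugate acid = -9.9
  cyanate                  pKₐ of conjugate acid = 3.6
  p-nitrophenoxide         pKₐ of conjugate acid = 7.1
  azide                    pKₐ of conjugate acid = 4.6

Lower conjugate-acid pKₐ ⇒ weaker base ⇒ better leaving group.
Sorting by the given values: perchlorate (-9.9), cyanate (3.6), azide (4.6), p-nitrophenoxide (7.1).

perchlorate > cyanate > azide > p-nitrophenoxide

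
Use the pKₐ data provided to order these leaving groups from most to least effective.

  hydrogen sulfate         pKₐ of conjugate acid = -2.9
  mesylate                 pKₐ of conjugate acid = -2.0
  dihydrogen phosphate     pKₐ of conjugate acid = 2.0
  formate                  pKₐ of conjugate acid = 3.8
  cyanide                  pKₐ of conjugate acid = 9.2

Lower conjugate-acid pKₐ ⇒ weaker base ⇒ better leaving group.
Sorting by the given values: hydrogen sulfate (-2.9), mesylate (-2.0), dihydrogen phosphate (2.0), formate (3.8), cyanide (9.2).

hydrogen sulfate > mesylate > dihydrogen phosphate > formate > cyanide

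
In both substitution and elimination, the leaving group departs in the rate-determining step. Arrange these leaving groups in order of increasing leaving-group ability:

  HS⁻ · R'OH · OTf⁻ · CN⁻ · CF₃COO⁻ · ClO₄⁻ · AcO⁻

CN⁻ < HS⁻ < AcO⁻ < CF₃COO⁻ < R'OH < ClO₄⁻ < OTf⁻

Leaving-group ability tracks the stability of the departed species; conjugate-acid pKₐ is the usual yardstick (lower pKₐ → better LG).
OTf⁻: pKₐ(CF₃SO₃H (triflic acid)) ≈ -14
ClO₄⁻: pKₐ(HClO₄) ≈ -10 — extremely weak base; rarely used for safety reasons
R'OH: pKₐ(R'OH₂⁺) ≈ -2.4
CF₃COO⁻: pKₐ(CF₃COOH) ≈ 0.2 — strongly electron-withdrawing CF₃ stabilises the carboxylate
AcO⁻: pKₐ(CH₃COOH) ≈ 4.8 — resonance-stabilised but still a weak base
HS⁻: pKₐ(H₂S) ≈ 7
CN⁻: pKₐ(HCN) ≈ 9.2 — sp carbon stabilises the charge somewhat, but still a poor LG
The question asks for worst first, so the sequence is read in increasing leaving-group ability.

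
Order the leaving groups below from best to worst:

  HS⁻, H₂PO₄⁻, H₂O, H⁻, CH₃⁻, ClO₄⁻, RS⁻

ClO₄⁻ > H₂O > H₂PO₄⁻ > HS⁻ > RS⁻ > H⁻ > CH₃⁻

The more stable X⁻ (or X) is on its own — i.e. the weaker a base it is — the better a leaving group it makes.
ClO₄⁻: pKₐ(HClO₄) ≈ -10 — extremely weak base; rarely used for safety reasons
H₂O: pKₐ(H₃O⁺) ≈ -1.7 — neutral; leaves from a protonated alcohol (R–OH₂⁺)
H₂PO₄⁻: pKₐ(H₃PO₄) ≈ 2.1
HS⁻: pKₐ(H₂S) ≈ 7 — larger and more polarisable than the oxygen analogue
RS⁻: pKₐ(RSH (a thiol)) ≈ 10.5 — moderately basic; rarely leaves without activation
H⁻: pKₐ(H₂) ≈ 36
CH₃⁻: pKₐ(CH₄) ≈ 48 — unstabilised carbanion; the worst conceivable leaving group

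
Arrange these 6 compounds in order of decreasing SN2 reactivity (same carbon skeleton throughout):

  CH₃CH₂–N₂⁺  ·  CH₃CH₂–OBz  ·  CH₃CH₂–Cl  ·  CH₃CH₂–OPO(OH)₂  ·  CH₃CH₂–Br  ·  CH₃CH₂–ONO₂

Same R in every case — rank the leaving groups.
The more stable X⁻ (or X) is on its own — i.e. the weaker a base it is — the better a leaving group it makes.
CH₃CH₂–N₂⁺ loses N₂: no meaningful conjugate acid; N₂ departs as an exceptionally stable neutral molecule
CH₃CH₂–Br loses Br⁻: pKₐ(HBr) ≈ -9
CH₃CH₂–Cl loses Cl⁻: pKₐ(HCl) ≈ -7
CH₃CH₂–ONO₂ loses NO₃⁻: pKₐ(HNO₃) ≈ -1.3
CH₃CH₂–OPO(OH)₂ loses H₂PO₄⁻: pKₐ(H₃PO₄) ≈ 2.1
CH₃CH₂–OBz loses PhCOO⁻: pKₐ(C₆H₅COOH) ≈ 4.2

CH₃CH₂–N₂⁺ > CH₃CH₂–Br > CH₃CH₂–Cl > CH₃CH₂–ONO₂ > CH₃CH₂–OPO(OH)₂ > CH₃CH₂–OBz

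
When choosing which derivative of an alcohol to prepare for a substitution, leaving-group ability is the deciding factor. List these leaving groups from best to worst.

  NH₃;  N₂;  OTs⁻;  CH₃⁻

N₂ > OTs⁻ > NH₃ > CH₃⁻

Rank by basicity of the departing species: weakest base leaves most easily.
N₂: no meaningful conjugate acid; N₂ departs as an exceptionally stable neutral molecule
OTs⁻: pKₐ(p-CH₃C₆H₄SO₃H (TsOH)) ≈ -2.8
NH₃: pKₐ(NH₄⁺) ≈ 9.2 — neutral but moderately basic; leaves from R–NH₃⁺
CH₃⁻: pKₐ(CH₄) ≈ 48 — unstabilised carbanion; the worst conceivable leaving group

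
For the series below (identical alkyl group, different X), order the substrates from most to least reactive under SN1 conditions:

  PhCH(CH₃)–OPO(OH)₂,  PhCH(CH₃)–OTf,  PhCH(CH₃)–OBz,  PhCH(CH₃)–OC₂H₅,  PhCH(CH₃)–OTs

Identical carbon frameworks mean the comparison reduces to leaving-group quality.
Leaving-group ability tracks the stability of the departed species; conjugate-acid pKₐ is the usual yardstick (lower pKₐ → better LG).
PhCH(CH₃)–OTf loses OTf⁻: pKₐ(CF₃SO₃H (triflic acid)) ≈ -14
PhCH(CH₃)–OTs loses OTs⁻: pKₐ(p-CH₃C₆H₄SO₃H (TsOH)) ≈ -2.8
PhCH(CH₃)–OPO(OH)₂ loses H₂PO₄⁻: pKₐ(H₃PO₄) ≈ 2.1
PhCH(CH₃)–OBz loses PhCOO⁻: pKₐ(C₆H₅COOH) ≈ 4.2
PhCH(CH₃)–OC₂H₅ loses CH₃CH₂O⁻: pKₐ(CH₃CH₂OH) ≈ 16

PhCH(CH₃)–OTf > PhCH(CH₃)–OTs > PhCH(CH₃)–OPO(OH)₂ > PhCH(CH₃)–OBz > PhCH(CH₃)–OC₂H₅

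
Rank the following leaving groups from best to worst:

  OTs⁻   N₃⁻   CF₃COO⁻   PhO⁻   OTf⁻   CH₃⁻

OTf⁻ > OTs⁻ > CF₃COO⁻ > N₃⁻ > PhO⁻ > CH₃⁻

OTf⁻: pKₐ(CF₃SO₃H (triflic acid)) ≈ -14 — charge spread over three oxygens and a CF₃ group; the premier leaving group in synthesis
OTs⁻: pKₐ(p-CH₃C₆H₄SO₃H (TsOH)) ≈ -2.8
CF₃COO⁻: pKₐ(CF₃COOH) ≈ 0.2 — strongly electron-withdrawing CF₃ stabilises the carboxylate
N₃⁻: pKₐ(HN₃) ≈ 4.7 — linear, resonance-stabilised
PhO⁻: pKₐ(C₆H₅OH (phenol)) ≈ 10 — resonance into the ring helps, but still a poor LG
CH₃⁻: pKₐ(CH₄) ≈ 48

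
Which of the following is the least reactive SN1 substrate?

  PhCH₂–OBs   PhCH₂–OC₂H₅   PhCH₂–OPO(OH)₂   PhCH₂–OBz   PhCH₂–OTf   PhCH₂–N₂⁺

PhCH₂–OC₂H₅

Same R in every case — rank the leaving groups.
The more stable X⁻ (or X) is on its own — i.e. the weaker a base it is — the better a leaving group it makes.
PhCH₂–N₂⁺ loses N₂: no meaningful conjugate acid; N₂ departs as an exceptionally stable neutral molecule
PhCH₂–OTf loses OTf⁻: pKₐ(CF₃SO₃H (triflic acid)) ≈ -14
PhCH₂–OBs loses OBs⁻: pKₐ(p-BrC₆H₄SO₃H) ≈ -2.8
PhCH₂–OPO(OH)₂ loses H₂PO₄⁻: pKₐ(H₃PO₄) ≈ 2.1
PhCH₂–OBz loses PhCOO⁻: pKₐ(C₆H₅COOH) ≈ 4.2
PhCH₂–OC₂H₅ loses CH₃CH₂O⁻: pKₐ(CH₃CH₂OH) ≈ 16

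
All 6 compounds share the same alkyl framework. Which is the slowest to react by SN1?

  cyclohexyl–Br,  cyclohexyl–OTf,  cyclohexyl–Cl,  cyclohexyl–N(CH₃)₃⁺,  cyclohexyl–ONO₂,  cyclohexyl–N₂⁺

cyclohexyl–N(CH₃)₃⁺

With the same alkyl group throughout, only the leaving group differentiates the rates.
The more stable X⁻ (or X) is on its own — i.e. the weaker a base it is — the better a leaving group it makes.
cyclohexyl–N₂⁺ loses N₂: no meaningful conjugate acid; N₂ departs as an exceptionally stable neutral molecule
cyclohexyl–OTf loses OTf⁻: pKₐ(CF₃SO₃H (triflic acid)) ≈ -14
cyclohexyl–Br loses Br⁻: pKₐ(HBr) ≈ -9
cyclohexyl–Cl loses Cl⁻: pKₐ(HCl) ≈ -7
cyclohexyl–ONO₂ loses NO₃⁻: pKₐ(HNO₃) ≈ -1.3
cyclohexyl–N(CH₃)₃⁺ loses NR'₃: pKₐ(R'₃NH⁺) ≈ 10.7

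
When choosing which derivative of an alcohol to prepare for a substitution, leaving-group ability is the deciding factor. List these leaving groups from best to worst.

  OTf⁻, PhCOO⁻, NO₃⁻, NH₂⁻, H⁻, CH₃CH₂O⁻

OTf⁻: pKₐ(CF₃SO₃H (triflic acid)) ≈ -14
NO₃⁻: pKₐ(HNO₃) ≈ -1.3 — resonance-delocalised over three oxygens
PhCOO⁻: pKₐ(C₆H₅COOH) ≈ 4.2 — aryl carboxylate
CH₃CH₂O⁻: pKₐ(CH₃CH₂OH) ≈ 16 — strong base; alkoxides do not leave unassisted
H⁻: pKₐ(H₂) ≈ 36 — extremely strong base; leaves only in special hydride-transfer contexts
NH₂⁻: pKₐ(NH₃) ≈ 38

OTf⁻ > NO₃⁻ > PhCOO⁻ > CH₃CH₂O⁻ > H⁻ > NH₂⁻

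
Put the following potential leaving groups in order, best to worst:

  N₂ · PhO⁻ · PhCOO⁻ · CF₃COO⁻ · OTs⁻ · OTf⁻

Rank by basicity of the departing species: weakest base leaves most easily.
N₂: no meaningful conjugate acid; N₂ departs as an exceptionally stable neutral molecule
OTf⁻: pKₐ(CF₃SO₃H (triflic acid)) ≈ -14
OTs⁻: pKₐ(p-CH₃C₆H₄SO₃H (TsOH)) ≈ -2.8
CF₃COO⁻: pKₐ(CF₃COOH) ≈ 0.2
PhCOO⁻: pKₐ(C₆H₅COOH) ≈ 4.2
PhO⁻: pKₐ(C₆H₅OH (phenol)) ≈ 10

N₂ > OTf⁻ > OTs⁻ > CF₃COO⁻ > PhCOO⁻ > PhO⁻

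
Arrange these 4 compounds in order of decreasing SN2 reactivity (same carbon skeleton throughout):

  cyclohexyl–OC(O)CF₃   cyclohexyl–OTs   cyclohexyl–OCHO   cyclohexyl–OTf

cyclohexyl–OTf > cyclohexyl–OTs > cyclohexyl–OC(O)CF₃ > cyclohexyl–OCHO

The skeletons are identical, so relative rate is governed entirely by leaving-group ability.
Leaving-group ability tracks the stability of the departed species; conjugate-acid pKₐ is the usual yardstick (lower pKₐ → better LG).
cyclohexyl–OTf loses OTf⁻: pKₐ(CF₃SO₃H (triflic acid)) ≈ -14
cyclohexyl–OTs loses OTs⁻: pKₐ(p-CH₃C₆H₄SO₃H (TsOH)) ≈ -2.8
cyclohexyl–OC(O)CF₃ loses CF₃COO⁻: pKₐ(CF₃COOH) ≈ 0.2
cyclohexyl–OCHO loses HCOO⁻: pKₐ(HCOOH) ≈ 3.8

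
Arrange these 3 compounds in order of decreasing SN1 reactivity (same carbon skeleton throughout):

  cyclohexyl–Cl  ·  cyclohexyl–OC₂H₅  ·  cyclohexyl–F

cyclohexyl–Cl > cyclohexyl–F > cyclohexyl–OC₂H₅

Same R in every case — rank the leaving groups.
A good leaving group is a weak base: the lower the pKₐ of its conjugate acid, the more readily it departs.
cyclohexyl–Cl loses Cl⁻: pKₐ(HCl) ≈ -7
cyclohexyl–F loses F⁻: pKₐ(HF) ≈ 3.2
cyclohexyl–OC₂H₅ loses CH₃CH₂O⁻: pKₐ(CH₃CH₂OH) ≈ 16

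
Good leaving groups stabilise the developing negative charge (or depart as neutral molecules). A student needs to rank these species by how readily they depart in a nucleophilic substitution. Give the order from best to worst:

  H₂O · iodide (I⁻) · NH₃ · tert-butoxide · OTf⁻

OTf⁻ > iodide (I⁻) > H₂O > NH₃ > tert-butoxide

A good leaving group is a weak base: the lower the pKₐ of its conjugate acid, the more readily it departs.
OTf⁻: pKₐ(CF₃SO₃H (triflic acid)) ≈ -14 — charge spread over three oxygens and a CF₃ group; the premier leaving group in synthesis
iodide (I⁻): pKₐ(HI) ≈ -10 — large, highly polarisable; very weak base
H₂O: pKₐ(H₃O⁺) ≈ -1.7
NH₃: pKₐ(NH₄⁺) ≈ 9.2 — neutral but moderately basic; leaves from R–NH₃⁺
tert-butoxide: pKₐ(t-BuOH) ≈ 18 — bulky, strongly basic alkoxide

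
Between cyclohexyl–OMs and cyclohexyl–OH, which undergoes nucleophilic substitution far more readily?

cyclohexyl–OMs

From cyclohexyl–OH the departing group would be OH⁻ (pKₐ(H₂O) ≈ 15.7). Strong base; essentially never leaves without prior activation.
From cyclohexyl–OMs the leaving group is OMs⁻ (pKₐ(CH₃SO₃H (MsOH)) ≈ -1.9). Resonance-delocalised alkanesulfonate.
(In practice cyclohexyl–OMs is made from cyclohexyl–OH by treatment with MsCl / Et₃N, converting the hydroxyl into a mesylate.)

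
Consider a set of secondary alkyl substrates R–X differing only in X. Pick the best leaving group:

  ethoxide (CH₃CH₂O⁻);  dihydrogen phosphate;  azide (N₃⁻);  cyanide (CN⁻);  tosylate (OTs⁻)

tosylate (OTs⁻): pKₐ(p-CH₃C₆H₄SO₃H (TsOH)) ≈ -2.8
dihydrogen phosphate: pKₐ(H₃PO₄) ≈ 2.1
azide (N₃⁻): pKₐ(HN₃) ≈ 4.7
cyanide (CN⁻): pKₐ(HCN) ≈ 9.2
ethoxide (CH₃CH₂O⁻): pKₐ(CH₃CH₂OH) ≈ 16

tosylate (OTs⁻)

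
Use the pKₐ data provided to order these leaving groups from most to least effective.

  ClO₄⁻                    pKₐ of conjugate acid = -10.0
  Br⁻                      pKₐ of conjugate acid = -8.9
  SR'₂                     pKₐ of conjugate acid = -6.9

Lower conjugate-acid pKₐ ⇒ weaker base ⇒ better leaving group.
Sorting by the given values: ClO₄⁻ (-10.0), Br⁻ (-8.9), SR'₂ (-6.9).

ClO₄⁻ > Br⁻ > SR'₂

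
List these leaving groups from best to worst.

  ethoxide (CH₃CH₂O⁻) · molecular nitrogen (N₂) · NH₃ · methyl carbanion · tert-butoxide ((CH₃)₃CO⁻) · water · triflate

Rank by basicity of the departing species: weakest base leaves most easily.
molecular nitrogen (N₂): no meaningful conjugate acid; N₂ departs as an exceptionally stable neutral molecule
triflate: pKₐ(CF₃SO₃H (triflic acid)) ≈ -14 — charge spread over three oxygens and a CF₃ group; the premier leaving group in synthesis
water: pKₐ(H₃O⁺) ≈ -1.7 — neutral; leaves from a protonated alcohol (R–OH₂⁺)
NH₃: pKₐ(NH₄⁺) ≈ 9.2 — neutral but moderately basic; leaves from R–NH₃⁺
ethoxide (CH₃CH₂O⁻): pKₐ(CH₃CH₂OH) ≈ 16 — strong base; alkoxides do not leave unassisted
tert-butoxide ((CH₃)₃CO⁻): pKₐ(t-BuOH) ≈ 18 — bulky, strongly basic alkoxide
methyl carbanion: pKₐ(CH₄) ≈ 48 — unstabilised carbanion; the worst conceivable leaving group

molecular nitrogen (N₂) > triflate > water > NH₃ > ethoxide (CH₃CH₂O⁻) > tert-butoxide ((CH₃)₃CO⁻) > methyl carbanion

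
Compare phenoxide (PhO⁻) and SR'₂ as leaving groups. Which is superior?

SR'₂

SR'₂ is the better leaving group.
pKₐ(R'₂SH⁺) ≈ -7 versus pKₐ(C₆H₅OH (phenol)) ≈ 10: SR'₂ is the much weaker base.
Neutral; leaves from a sulfonium salt (R–SR'₂⁺).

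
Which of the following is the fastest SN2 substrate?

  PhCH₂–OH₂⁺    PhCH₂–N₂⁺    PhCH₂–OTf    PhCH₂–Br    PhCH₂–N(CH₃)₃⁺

PhCH₂–N₂⁺

With the same alkyl group throughout, only the leaving group differentiates the rates.
Rank by basicity of the departing species: weakest base leaves most easily.
PhCH₂–N₂⁺ loses N₂: no meaningful conjugate acid; N₂ departs as an exceptionally stable neutral molecule
PhCH₂–OTf loses OTf⁻: pKₐ(CF₃SO₃H (triflic acid)) ≈ -14
PhCH₂–Br loses Br⁻: pKₐ(HBr) ≈ -9
PhCH₂–OH₂⁺ loses H₂O: pKₐ(H₃O⁺) ≈ -1.7
PhCH₂–N(CH₃)₃⁺ loses NR'₃: pKₐ(R'₃NH⁺) ≈ 10.7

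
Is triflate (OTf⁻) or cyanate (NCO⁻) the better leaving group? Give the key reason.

triflate (OTf⁻) is the better leaving group.
pKₐ(CF₃SO₃H (triflic acid)) ≈ -14 versus pKₐ(HOCN) ≈ 3.5: triflate (OTf⁻) is the much weaker base.
Charge spread over three oxygens and a CF₃ group; the premier leaving group in synthesis.

triflate (OTf⁻)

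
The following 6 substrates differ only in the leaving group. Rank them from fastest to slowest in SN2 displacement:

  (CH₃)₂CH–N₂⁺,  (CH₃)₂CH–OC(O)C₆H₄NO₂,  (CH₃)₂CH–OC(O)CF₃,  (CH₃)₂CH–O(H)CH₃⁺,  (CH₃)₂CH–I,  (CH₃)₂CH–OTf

(CH₃)₂CH–N₂⁺ > (CH₃)₂CH–OTf > (CH₃)₂CH–I > (CH₃)₂CH–O(H)CH₃⁺ > (CH₃)₂CH–OC(O)CF₃ > (CH₃)₂CH–OC(O)C₆H₄NO₂

With the same alkyl group throughout, only the leaving group differentiates the rates.
Leaving-group ability tracks the stability of the departed species; conjugate-acid pKₐ is the usual yardstick (lower pKₐ → better LG).
(CH₃)₂CH–N₂⁺ loses N₂: no meaningful conjugate acid; N₂ departs as an exceptionally stable neutral molecule
(CH₃)₂CH–OTf loses OTf⁻: pKₐ(CF₃SO₃H (triflic acid)) ≈ -14
(CH₃)₂CH–I loses I⁻: pKₐ(HI) ≈ -10
(CH₃)₂CH–O(H)CH₃⁺ loses R'OH: pKₐ(R'OH₂⁺) ≈ -2.4
(CH₃)₂CH–OC(O)CF₃ loses CF₃COO⁻: pKₐ(CF₃COOH) ≈ 0.2
(CH₃)₂CH–OC(O)C₆H₄NO₂ loses p-O₂N–C₆H₄–COO⁻: pKₐ(p-nitrobenzoic acid) ≈ 3.4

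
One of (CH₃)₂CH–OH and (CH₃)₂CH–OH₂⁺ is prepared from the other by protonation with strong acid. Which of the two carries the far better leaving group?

(CH₃)₂CH–OH₂⁺

From (CH₃)₂CH–OH the departing group would be OH⁻ (pKₐ(H₂O) ≈ 15.7). Strong base; essentially never leaves without prior activation.
From (CH₃)₂CH–OH₂⁺ the leaving group is H₂O (pKₐ(H₃O⁺) ≈ -1.7). Neutral; leaves from a protonated alcohol (R–OH₂⁺).
Protonation with strong acid works by converting the leaving group from hydroxide to neutral water, making (CH₃)₂CH–OH₂⁺ enormously more reactive.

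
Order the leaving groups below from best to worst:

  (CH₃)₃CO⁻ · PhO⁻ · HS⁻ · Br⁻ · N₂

N₂ > Br⁻ > HS⁻ > PhO⁻ > (CH₃)₃CO⁻

N₂: no meaningful conjugate acid; N₂ departs as an exceptionally stable neutral molecule
Br⁻: pKₐ(HBr) ≈ -9
HS⁻: pKₐ(H₂S) ≈ 7
PhO⁻: pKₐ(C₆H₅OH (phenol)) ≈ 10 — resonance into the ring helps, but still a poor LG
(CH₃)₃CO⁻: pKₐ(t-BuOH) ≈ 18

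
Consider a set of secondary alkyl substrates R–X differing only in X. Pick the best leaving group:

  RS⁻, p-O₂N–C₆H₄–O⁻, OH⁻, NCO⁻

NCO⁻

A good leaving group is a weak base: the lower the pKₐ of its conjugate acid, the more readily it departs.
NCO⁻: pKₐ(HOCN) ≈ 3.5
p-O₂N–C₆H₄–O⁻: pKₐ(p-nitrophenol) ≈ 7.2
RS⁻: pKₐ(RSH (a thiol)) ≈ 10.5
OH⁻: pKₐ(H₂O) ≈ 15.7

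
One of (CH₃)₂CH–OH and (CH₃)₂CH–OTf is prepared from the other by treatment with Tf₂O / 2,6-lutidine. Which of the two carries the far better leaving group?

(CH₃)₂CH–OTf

From (CH₃)₂CH–OH the departing group would be OH⁻ (pKₐ(H₂O) ≈ 15.7). Strong base; essentially never leaves without prior activation.
From (CH₃)₂CH–OTf the leaving group is OTf⁻ (pKₐ(CF₃SO₃H (triflic acid)) ≈ -14). Charge spread over three oxygens and a CF₃ group; the premier leaving group in synthesis.
Treatment with Tf₂O / 2,6-lutidine works by converting the hydroxyl into a triflate, making (CH₃)₂CH–OTf enormously more reactive.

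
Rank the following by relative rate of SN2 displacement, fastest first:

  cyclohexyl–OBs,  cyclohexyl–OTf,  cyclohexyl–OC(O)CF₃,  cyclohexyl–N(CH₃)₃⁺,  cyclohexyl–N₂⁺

cyclohexyl–N₂⁺ > cyclohexyl–OTf > cyclohexyl–OBs > cyclohexyl–OC(O)CF₃ > cyclohexyl–N(CH₃)₃⁺

The skeletons are identical, so relative rate is governed entirely by leaving-group ability.
Leaving-group ability tracks the stability of the departed species; conjugate-acid pKₐ is the usual yardstick (lower pKₐ → better LG).
cyclohexyl–N₂⁺ loses N₂: no meaningful conjugate acid; N₂ departs as an exceptionally stable neutral molecule
cyclohexyl–OTf loses OTf⁻: pKₐ(CF₃SO₃H (triflic acid)) ≈ -14
cyclohexyl–OBs loses OBs⁻: pKₐ(p-BrC₆H₄SO₃H) ≈ -2.8
cyclohexyl–OC(O)CF₃ loses CF₃COO⁻: pKₐ(CF₃COOH) ≈ 0.2
cyclohexyl–N(CH₃)₃⁺ loses NR'₃: pKₐ(R'₃NH⁺) ≈ 10.7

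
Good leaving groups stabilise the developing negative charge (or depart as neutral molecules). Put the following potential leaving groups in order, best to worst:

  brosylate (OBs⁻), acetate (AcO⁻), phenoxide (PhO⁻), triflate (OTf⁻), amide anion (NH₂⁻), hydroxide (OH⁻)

Rank by basicity of the departing species: weakest base leaves most easily.
triflate (OTf⁻): pKₐ(CF₃SO₃H (triflic acid)) ≈ -14 — charge spread over three oxygens and a CF₃ group; the premier leaving group in synthesis
brosylate (OBs⁻): pKₐ(p-BrC₆H₄SO₃H) ≈ -2.8 — arenesulfonate with a p-bromo substituent
acetate (AcO⁻): pKₐ(CH₃COOH) ≈ 4.8
phenoxide (PhO⁻): pKₐ(C₆H₅OH (phenol)) ≈ 10
hydroxide (OH⁻): pKₐ(H₂O) ≈ 15.7 — strong base; essentially never leaves without prior activation
amide anion (NH₂⁻): pKₐ(NH₃) ≈ 38 — extremely strong base; never a leaving group

triflate (OTf⁻) > brosylate (OBs⁻) > acetate (AcO⁻) > phenoxide (PhO⁻) > hydroxide (OH⁻) > amide anion (NH₂⁻)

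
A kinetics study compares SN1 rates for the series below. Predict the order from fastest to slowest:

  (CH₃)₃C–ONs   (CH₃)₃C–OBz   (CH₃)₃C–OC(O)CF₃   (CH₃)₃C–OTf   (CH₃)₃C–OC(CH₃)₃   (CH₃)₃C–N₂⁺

(CH₃)₃C–N₂⁺ > (CH₃)₃C–OTf > (CH₃)₃C–ONs > (CH₃)₃C–OC(O)CF₃ > (CH₃)₃C–OBz > (CH₃)₃C–OC(CH₃)₃

With the same alkyl group throughout, only the leaving group differentiates the rates.
A good leaving group is a weak base: the lower the pKₐ of its conjugate acid, the more readily it departs.
(CH₃)₃C–N₂⁺ loses N₂: no meaningful conjugate acid; N₂ departs as an exceptionally stable neutral molecule
(CH₃)₃C–OTf loses OTf⁻: pKₐ(CF₃SO₃H (triflic acid)) ≈ -14
(CH₃)₃C–ONs loses ONs⁻: pKₐ(p-O₂NC₆H₄SO₃H) ≈ -3.5
(CH₃)₃C–OC(O)CF₃ loses CF₃COO⁻: pKₐ(CF₃COOH) ≈ 0.2
(CH₃)₃C–OBz loses PhCOO⁻: pKₐ(C₆H₅COOH) ≈ 4.2
(CH₃)₃C–OC(CH₃)₃ loses (CH₃)₃CO⁻: pKₐ(t-BuOH) ≈ 18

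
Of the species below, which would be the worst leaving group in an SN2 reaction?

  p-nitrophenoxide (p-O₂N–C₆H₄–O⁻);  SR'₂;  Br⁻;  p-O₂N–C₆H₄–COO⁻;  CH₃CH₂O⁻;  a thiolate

Rank by basicity of the departing species: weakest base leaves most easily.
Br⁻: pKₐ(HBr) ≈ -9
SR'₂: pKₐ(R'₂SH⁺) ≈ -7
p-O₂N–C₆H₄–COO⁻: pKₐ(p-nitrobenzoic acid) ≈ 3.4
p-nitrophenoxide (p-O₂N–C₆H₄–O⁻): pKₐ(p-nitrophenol) ≈ 7.2
a thiolate: pKₐ(RSH (a thiol)) ≈ 10.5
CH₃CH₂O⁻: pKₐ(CH₃CH₂OH) ≈ 16

CH₃CH₂O⁻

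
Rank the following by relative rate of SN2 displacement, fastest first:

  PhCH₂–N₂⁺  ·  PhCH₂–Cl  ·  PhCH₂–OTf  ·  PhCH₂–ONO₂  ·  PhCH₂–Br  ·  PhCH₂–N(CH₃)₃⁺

Same R in every case — rank the leaving groups.
Rank by basicity of the departing species: weakest base leaves most easily.
PhCH₂–N₂⁺ loses N₂: no meaningful conjugate acid; N₂ departs as an exceptionally stable neutral molecule
PhCH₂–OTf loses OTf⁻: pKₐ(CF₃SO₃H (triflic acid)) ≈ -14
PhCH₂–Br loses Br⁻: pKₐ(HBr) ≈ -9
PhCH₂–Cl loses Cl⁻: pKₐ(HCl) ≈ -7
PhCH₂–ONO₂ loses NO₃⁻: pKₐ(HNO₃) ≈ -1.3
PhCH₂–N(CH₃)₃⁺ loses NR'₃: pKₐ(R'₃NH⁺) ≈ 10.7

PhCH₂–N₂⁺ > PhCH₂–OTf > PhCH₂–Br > PhCH₂–Cl > PhCH₂–ONO₂ > PhCH₂–N(CH₃)₃⁺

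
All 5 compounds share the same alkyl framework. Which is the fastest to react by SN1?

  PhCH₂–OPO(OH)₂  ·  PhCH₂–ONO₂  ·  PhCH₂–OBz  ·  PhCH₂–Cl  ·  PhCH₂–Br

PhCH₂–Br

With the same alkyl group throughout, only the leaving group differentiates the rates.
The more stable X⁻ (or X) is on its own — i.e. the weaker a base it is — the better a leaving group it makes.
PhCH₂–Br loses Br⁻: pKₐ(HBr) ≈ -9
PhCH₂–Cl loses Cl⁻: pKₐ(HCl) ≈ -7
PhCH₂–ONO₂ loses NO₃⁻: pKₐ(HNO₃) ≈ -1.3
PhCH₂–OPO(OH)₂ loses H₂PO₄⁻: pKₐ(H₃PO₄) ≈ 2.1
PhCH₂–OBz loses PhCOO⁻: pKₐ(C₆H₅COOH) ≈ 4.2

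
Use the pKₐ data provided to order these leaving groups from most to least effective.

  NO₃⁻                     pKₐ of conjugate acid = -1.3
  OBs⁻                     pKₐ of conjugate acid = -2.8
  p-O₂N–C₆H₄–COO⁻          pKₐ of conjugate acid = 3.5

Lower conjugate-acid pKₐ ⇒ weaker base ⇒ better leaving group.
Sorting by the given values: OBs⁻ (-2.8), NO₃⁻ (-1.3), p-O₂N–C₆H₄–COO⁻ (3.5).

OBs⁻ > NO₃⁻ > p-O₂N–C₆H₄–COO⁻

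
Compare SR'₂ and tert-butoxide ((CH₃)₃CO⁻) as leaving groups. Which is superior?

SR'₂ is the better leaving group.
pKₐ(R'₂SH⁺) ≈ -7 versus pKₐ(t-BuOH) ≈ 18: SR'₂ is the much weaker base.
Neutral; leaves from a sulfonium salt (R–SR'₂⁺).

SR'₂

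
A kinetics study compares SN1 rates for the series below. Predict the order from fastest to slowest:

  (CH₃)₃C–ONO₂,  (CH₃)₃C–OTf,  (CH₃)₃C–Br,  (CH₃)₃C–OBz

(CH₃)₃C–OTf > (CH₃)₃C–Br > (CH₃)₃C–ONO₂ > (CH₃)₃C–OBz

The skeletons are identical, so relative rate is governed entirely by leaving-group ability.
A good leaving group is a weak base: the lower the pKₐ of its conjugate acid, the more readily it departs.
(CH₃)₃C–OTf loses OTf⁻: pKₐ(CF₃SO₃H (triflic acid)) ≈ -14
(CH₃)₃C–Br loses Br⁻: pKₐ(HBr) ≈ -9
(CH₃)₃C–ONO₂ loses NO₃⁻: pKₐ(HNO₃) ≈ -1.3
(CH₃)₃C–OBz loses PhCOO⁻: pKₐ(C₆H₅COOH) ≈ 4.2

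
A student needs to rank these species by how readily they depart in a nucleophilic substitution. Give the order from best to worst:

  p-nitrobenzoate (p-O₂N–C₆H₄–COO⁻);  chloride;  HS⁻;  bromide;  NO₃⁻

Rank by basicity of the departing species: weakest base leaves most easily.
bromide: pKₐ(HBr) ≈ -9 — weak base; good leaving group
chloride: pKₐ(HCl) ≈ -7
NO₃⁻: pKₐ(HNO₃) ≈ -1.3 — resonance-delocalised over three oxygens
p-nitrobenzoate (p-O₂N–C₆H₄–COO⁻): pKₐ(p-nitrobenzoic acid) ≈ 3.4 — electron-withdrawing nitro group stabilises the carboxylate
HS⁻: pKₐ(H₂S) ≈ 7 — larger and more polarisable than the oxygen analogue

bromide > chloride > NO₃⁻ > p-nitrobenzoate (p-O₂N–C₆H₄–COO⁻) > HS⁻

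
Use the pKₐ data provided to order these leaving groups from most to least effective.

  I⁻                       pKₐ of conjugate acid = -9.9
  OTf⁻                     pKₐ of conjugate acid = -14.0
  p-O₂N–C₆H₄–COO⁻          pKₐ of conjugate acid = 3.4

OTf⁻ > I⁻ > p-O₂N–C₆H₄–COO⁻

Lower conjugate-acid pKₐ ⇒ weaker base ⇒ better leaving group.
Sorting by the given values: OTf⁻ (-14.0), I⁻ (-9.9), p-O₂N–C₆H₄–COO⁻ (3.4).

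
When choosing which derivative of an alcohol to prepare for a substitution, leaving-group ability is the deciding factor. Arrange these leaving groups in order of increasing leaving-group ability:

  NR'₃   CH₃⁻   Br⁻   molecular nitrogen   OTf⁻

CH₃⁻ < NR'₃ < Br⁻ < OTf⁻ < molecular nitrogen

molecular nitrogen: no meaningful conjugate acid; N₂ departs as an exceptionally stable neutral molecule
OTf⁻: pKₐ(CF₃SO₃H (triflic acid)) ≈ -14
Br⁻: pKₐ(HBr) ≈ -9
NR'₃: pKₐ(R'₃NH⁺) ≈ 10.7 — neutral but still a fairly strong base; Hofmann-elimination LG
CH₃⁻: pKₐ(CH₄) ≈ 48
Reversing gives the worst-to-best order requested.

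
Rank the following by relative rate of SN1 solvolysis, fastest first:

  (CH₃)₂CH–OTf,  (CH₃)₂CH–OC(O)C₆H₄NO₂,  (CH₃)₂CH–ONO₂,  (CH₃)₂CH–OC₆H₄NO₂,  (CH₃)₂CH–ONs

(CH₃)₂CH–OTf > (CH₃)₂CH–ONs > (CH₃)₂CH–ONO₂ > (CH₃)₂CH–OC(O)C₆H₄NO₂ > (CH₃)₂CH–OC₆H₄NO₂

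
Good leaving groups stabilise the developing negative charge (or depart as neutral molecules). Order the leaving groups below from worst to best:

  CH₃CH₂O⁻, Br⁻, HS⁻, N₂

CH₃CH₂O⁻ < HS⁻ < Br⁻ < N₂

Rank by basicity of the departing species: weakest base leaves most easily.
N₂: no meaningful conjugate acid; N₂ departs as an exceptionally stable neutral molecule
Br⁻: pKₐ(HBr) ≈ -9
HS⁻: pKₐ(H₂S) ≈ 7
CH₃CH₂O⁻: pKₐ(CH₃CH₂OH) ≈ 16
Reversing gives the worst-to-best order requested.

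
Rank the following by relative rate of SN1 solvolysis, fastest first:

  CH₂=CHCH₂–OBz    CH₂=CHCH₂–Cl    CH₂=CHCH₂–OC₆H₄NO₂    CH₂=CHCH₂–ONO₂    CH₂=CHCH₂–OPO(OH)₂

With the same alkyl group throughout, only the leaving group differentiates the rates.
Leaving-group ability tracks the stability of the departed species; conjugate-acid pKₐ is the usual yardstick (lower pKₐ → better LG).
CH₂=CHCH₂–Cl loses Cl⁻: pKₐ(HCl) ≈ -7
CH₂=CHCH₂–ONO₂ loses NO₃⁻: pKₐ(HNO₃) ≈ -1.3
CH₂=CHCH₂–OPO(OH)₂ loses H₂PO₄⁻: pKₐ(H₃PO₄) ≈ 2.1
CH₂=CHCH₂–OBz loses PhCOO⁻: pKₐ(C₆H₅COOH) ≈ 4.2
CH₂=CHCH₂–OC₆H₄NO₂ loses p-O₂N–C₆H₄–O⁻: pKₐ(p-nitrophenol) ≈ 7.2

CH₂=CHCH₂–Cl > CH₂=CHCH₂–ONO₂ > CH₂=CHCH₂–OPO(OH)₂ > CH₂=CHCH₂–OBz > CH₂=CHCH₂–OC₆H₄NO₂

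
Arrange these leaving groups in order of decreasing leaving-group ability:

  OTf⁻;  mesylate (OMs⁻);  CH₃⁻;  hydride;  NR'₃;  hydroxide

Rank by basicity of the departing species: weakest base leaves most easily.
OTf⁻: pKₐ(CF₃SO₃H (triflic acid)) ≈ -14 — charge spread over three oxygens and a CF₃ group; the premier leaving group in synthesis
mesylate (OMs⁻): pKₐ(CH₃SO₃H (MsOH)) ≈ -1.9 — resonance-delocalised alkanesulfonate
NR'₃: pKₐ(R'₃NH⁺) ≈ 10.7 — neutral but still a fairly strong base; Hofmann-elimination LG
hydroxide: pKₐ(H₂O) ≈ 15.7
hydride: pKₐ(H₂) ≈ 36
CH₃⁻: pKₐ(CH₄) ≈ 48

OTf⁻ > mesylate (OMs⁻) > NR'₃ > hydroxide > hydride > CH₃⁻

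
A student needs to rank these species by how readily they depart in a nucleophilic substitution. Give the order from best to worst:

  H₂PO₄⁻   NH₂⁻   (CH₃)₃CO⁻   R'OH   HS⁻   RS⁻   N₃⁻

A good leaving group is a weak base: the lower the pKₐ of its conjugate acid, the more readily it departs.
R'OH: pKₐ(R'OH₂⁺) ≈ -2.4
H₂PO₄⁻: pKₐ(H₃PO₄) ≈ 2.1
N₃⁻: pKₐ(HN₃) ≈ 4.7
HS⁻: pKₐ(H₂S) ≈ 7
RS⁻: pKₐ(RSH (a thiol)) ≈ 10.5
(CH₃)₃CO⁻: pKₐ(t-BuOH) ≈ 18
NH₂⁻: pKₐ(NH₃) ≈ 38

R'OH > H₂PO₄⁻ > N₃⁻ > HS⁻ > RS⁻ > (CH₃)₃CO⁻ > NH₂⁻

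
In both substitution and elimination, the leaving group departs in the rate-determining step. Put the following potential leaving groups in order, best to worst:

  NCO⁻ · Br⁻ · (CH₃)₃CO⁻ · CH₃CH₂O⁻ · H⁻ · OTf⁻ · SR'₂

OTf⁻: pKₐ(CF₃SO₃H (triflic acid)) ≈ -14 — charge spread over three oxygens and a CF₃ group; the premier leaving group in synthesis
Br⁻: pKₐ(HBr) ≈ -9 — weak base; good leaving group
SR'₂: pKₐ(R'₂SH⁺) ≈ -7
NCO⁻: pKₐ(HOCN) ≈ 3.5 — resonance between N and O
CH₃CH₂O⁻: pKₐ(CH₃CH₂OH) ≈ 16
(CH₃)₃CO⁻: pKₐ(t-BuOH) ≈ 18 — bulky, strongly basic alkoxide
H⁻: pKₐ(H₂) ≈ 36

OTf⁻ > Br⁻ > SR'₂ > NCO⁻ > CH₃CH₂O⁻ > (CH₃)₃CO⁻ > H⁻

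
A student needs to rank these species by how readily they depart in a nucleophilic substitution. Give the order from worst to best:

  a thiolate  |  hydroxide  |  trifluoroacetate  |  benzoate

hydroxide < a thiolate < benzoate < trifluoroacetate

A good leaving group is a weak base: the lower the pKₐ of its conjugate acid, the more readily it departs.
trifluoroacetate: pKₐ(CF₃COOH) ≈ 0.2 — strongly electron-withdrawing CF₃ stabilises the carboxylate
benzoate: pKₐ(C₆H₅COOH) ≈ 4.2 — aryl carboxylate
a thiolate: pKₐ(RSH (a thiol)) ≈ 10.5 — moderately basic; rarely leaves without activation
hydroxide: pKₐ(H₂O) ≈ 15.7 — strong base; essentially never leaves without prior activation
Listed from poorest to best leaving group as asked.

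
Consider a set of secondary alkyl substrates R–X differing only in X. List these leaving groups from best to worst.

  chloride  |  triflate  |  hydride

triflate > chloride > hydride

Rank by basicity of the departing species: weakest base leaves most easily.
triflate: pKₐ(CF₃SO₃H (triflic acid)) ≈ -14
chloride: pKₐ(HCl) ≈ -7
hydride: pKₐ(H₂) ≈ 36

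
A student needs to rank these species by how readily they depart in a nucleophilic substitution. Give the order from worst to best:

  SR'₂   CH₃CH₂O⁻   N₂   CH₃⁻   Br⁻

CH₃⁻ < CH₃CH₂O⁻ < SR'₂ < Br⁻ < N₂

Leaving-group ability tracks the stability of the departed species; conjugate-acid pKₐ is the usual yardstick (lower pKₐ → better LG).
N₂: no meaningful conjugate acid; N₂ departs as an exceptionally stable neutral molecule
Br⁻: pKₐ(HBr) ≈ -9
SR'₂: pKₐ(R'₂SH⁺) ≈ -7
CH₃CH₂O⁻: pKₐ(CH₃CH₂OH) ≈ 16
CH₃⁻: pKₐ(CH₄) ≈ 48
The question asks for worst first, so the sequence is read in increasing leaving-group ability.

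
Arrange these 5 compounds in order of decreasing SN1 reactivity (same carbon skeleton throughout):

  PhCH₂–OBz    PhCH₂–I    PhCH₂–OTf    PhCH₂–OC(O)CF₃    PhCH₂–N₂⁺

PhCH₂–N₂⁺ > PhCH₂–OTf > PhCH₂–I > PhCH₂–OC(O)CF₃ > PhCH₂–OBz

Identical carbon frameworks mean the comparison reduces to leaving-group quality.
A good leaving group is a weak base: the lower the pKₐ of its conjugate acid, the more readily it departs.
PhCH₂–N₂⁺ loses N₂: no meaningful conjugate acid; N₂ departs as an exceptionally stable neutral molecule
PhCH₂–OTf loses OTf⁻: pKₐ(CF₃SO₃H (triflic acid)) ≈ -14
PhCH₂–I loses I⁻: pKₐ(HI) ≈ -10
PhCH₂–OC(O)CF₃ loses CF₃COO⁻: pKₐ(CF₃COOH) ≈ 0.2
PhCH₂–OBz loses PhCOO⁻: pKₐ(C₆H₅COOH) ≈ 4.2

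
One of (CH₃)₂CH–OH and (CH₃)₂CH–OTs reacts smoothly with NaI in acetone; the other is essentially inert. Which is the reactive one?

(CH₃)₂CH–OTs

From (CH₃)₂CH–OH the departing group would be OH⁻ (pKₐ(H₂O) ≈ 15.7). Strong base; essentially never leaves without prior activation.
From (CH₃)₂CH–OTs the leaving group is OTs⁻ (pKₐ(p-CH₃C₆H₄SO₃H (TsOH)) ≈ -2.8). Resonance-delocalised arenesulfonate.
(In practice (CH₃)₂CH–OTs is made from (CH₃)₂CH–OH by treatment with TsCl / pyridine, converting the hydroxyl into a tosylate.)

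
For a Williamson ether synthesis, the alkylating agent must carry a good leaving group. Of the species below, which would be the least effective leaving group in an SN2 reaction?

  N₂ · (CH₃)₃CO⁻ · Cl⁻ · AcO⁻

(CH₃)₃CO⁻

N₂: no meaningful conjugate acid; N₂ departs as an exceptionally stable neutral molecule
Cl⁻: pKₐ(HCl) ≈ -7
AcO⁻: pKₐ(CH₃COOH) ≈ 4.8
(CH₃)₃CO⁻: pKₐ(t-BuOH) ≈ 18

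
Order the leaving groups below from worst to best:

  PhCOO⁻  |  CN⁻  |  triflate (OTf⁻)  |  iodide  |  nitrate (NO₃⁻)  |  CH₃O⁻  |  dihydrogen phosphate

CH₃O⁻ < CN⁻ < PhCOO⁻ < dihydrogen phosphate < nitrate (NO₃⁻) < iodide < triflate (OTf⁻)

triflate (OTf⁻): pKₐ(CF₃SO₃H (triflic acid)) ≈ -14 — charge spread over three oxygens and a CF₃ group; the premier leaving group in synthesis
iodide: pKₐ(HI) ≈ -10 — large, highly polarisable; very weak base
nitrate (NO₃⁻): pKₐ(HNO₃) ≈ -1.3
dihydrogen phosphate: pKₐ(H₃PO₄) ≈ 2.1
PhCOO⁻: pKₐ(C₆H₅COOH) ≈ 4.2 — aryl carboxylate
CN⁻: pKₐ(HCN) ≈ 9.2
CH₃O⁻: pKₐ(CH₃OH) ≈ 15.5 — strong base; alkoxides do not leave unassisted
Reversing gives the worst-to-best order requested.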